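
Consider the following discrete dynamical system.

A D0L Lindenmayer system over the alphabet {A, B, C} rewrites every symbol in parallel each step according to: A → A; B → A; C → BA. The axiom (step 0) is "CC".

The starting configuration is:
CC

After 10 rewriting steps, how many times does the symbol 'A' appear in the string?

4

[0] CC
[1] BABA
[2] AAAA
[3] AAAA
[4] AAAA
[5] AAAA
[6] AAAA
[7] AAAA
[8] AAAA
[9] AAAA
[10] AAAA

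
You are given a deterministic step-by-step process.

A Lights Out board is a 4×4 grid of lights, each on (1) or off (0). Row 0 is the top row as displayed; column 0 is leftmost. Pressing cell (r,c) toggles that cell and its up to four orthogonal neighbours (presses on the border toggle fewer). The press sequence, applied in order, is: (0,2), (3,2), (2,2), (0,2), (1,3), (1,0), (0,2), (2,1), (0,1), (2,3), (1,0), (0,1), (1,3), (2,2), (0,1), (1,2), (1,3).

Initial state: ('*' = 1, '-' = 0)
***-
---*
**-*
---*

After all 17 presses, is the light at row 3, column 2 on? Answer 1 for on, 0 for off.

t=0: ***-
---*
**-*
---*
t=1: *--*
--**
**-*
---*
t=2: *--*
--**
****
-**-
t=3: *--*
---*
*---
-*--
t=4: ***-
--**
*---
-*--
t=5: ****
----
*--*
-*--
t=6: -***
**--
---*
-*--
t=7: ----
***-
---*
-*--
t=8: ----
*-*-
****
----
t=9: ***-
***-
****
----
t=10: ***-
****
**--
---*
t=11: -**-
--**
-*--
---*
t=12: *---
-***
-*--
---*
t=13: *--*
-*--
-*-*
---*
t=14: *--*
-**-
--*-
--**
t=15: -***
--*-
--*-
--**
t=16: -*-*
-*-*
----
--**
t=17: -*--
-**-
---*
--**

1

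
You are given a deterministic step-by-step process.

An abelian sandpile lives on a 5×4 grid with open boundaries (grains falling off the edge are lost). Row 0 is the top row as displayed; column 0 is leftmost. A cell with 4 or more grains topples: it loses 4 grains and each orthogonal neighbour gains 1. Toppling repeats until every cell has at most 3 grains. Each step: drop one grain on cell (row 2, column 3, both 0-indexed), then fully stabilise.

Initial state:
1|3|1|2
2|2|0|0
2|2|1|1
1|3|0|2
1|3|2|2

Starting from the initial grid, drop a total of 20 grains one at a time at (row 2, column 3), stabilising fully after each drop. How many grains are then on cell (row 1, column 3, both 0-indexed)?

2

k=0  1|3|1|2
2|2|0|0
2|2|1|1
1|3|0|2
1|3|2|2
k=1  1|3|1|2
2|2|0|0
2|2|1|2
1|3|0|2
1|3|2|2
k=2  1|3|1|2
2|2|0|0
2|2|1|3
1|3|0|2
1|3|2|2
k=3  1|3|1|2
2|2|0|1
2|2|2|0
1|3|0|3
1|3|2|2
k=4  1|3|1|2
2|2|0|1
2|2|2|1
1|3|0|3
1|3|2|2
k=5  1|3|1|2
2|2|0|1
2|2|2|2
1|3|0|3
1|3|2|2
k=6  1|3|1|2
2|2|0|1
2|2|2|3
1|3|0|3
1|3|2|2
k=7  1|3|1|2
2|2|0|2
2|2|3|1
1|3|1|0
1|3|2|3
k=8  1|3|1|2
2|2|0|2
2|2|3|2
1|3|1|0
1|3|2|3
k=9  1|3|1|2
2|2|0|2
2|2|3|3
1|3|1|0
1|3|2|3
k=10  1|3|1|2
2|2|1|3
2|3|0|1
1|3|2|1
1|3|2|3
k=11  1|3|1|2
2|2|1|3
2|3|0|2
1|3|2|1
1|3|2|3
k=12  1|3|1|2
2|2|1|3
2|3|0|3
1|3|2|1
1|3|2|3
k=13  1|3|1|3
2|2|2|0
2|3|1|1
1|3|2|2
1|3|2|3
k=14  1|3|1|3
2|2|2|0
2|3|1|2
1|3|2|2
1|3|2|3
k=15  1|3|1|3
2|2|2|0
2|3|1|3
1|3|2|2
1|3|2|3
k=16  1|3|1|3
2|2|2|1
2|3|2|0
1|3|2|3
1|3|2|3
k=17  1|3|1|3
2|2|2|1
2|3|2|1
1|3|2|3
1|3|2|3
k=18  1|3|1|3
2|2|2|1
2|3|2|2
1|3|2|3
1|3|2|3
k=19  1|3|1|3
2|2|2|1
2|3|2|3
1|3|2|3
1|3|2|3
k=20  1|3|1|3
2|2|2|2
2|3|3|1
1|3|3|1
1|3|3|0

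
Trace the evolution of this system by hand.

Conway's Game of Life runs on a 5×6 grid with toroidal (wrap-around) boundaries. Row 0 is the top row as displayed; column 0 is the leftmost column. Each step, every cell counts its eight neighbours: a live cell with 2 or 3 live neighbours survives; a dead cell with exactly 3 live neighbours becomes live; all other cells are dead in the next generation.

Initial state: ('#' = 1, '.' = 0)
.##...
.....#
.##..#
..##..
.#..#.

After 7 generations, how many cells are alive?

6

0) .##...
.....#
.##..#
..##..
.#..#.
1) ###...
......
#####.
#..##.
.#....
2) ###...
.....#
###.#.
#...#.
...#.#
3) ###.##
...#.#
##.##.
#.#.#.
..####
4) .#....
......
##....
#.....
......
5) ......
##....
##....
##....
......
6) ......
##....
..#..#
##....
......
7) ......
##....
..#..#
##....
......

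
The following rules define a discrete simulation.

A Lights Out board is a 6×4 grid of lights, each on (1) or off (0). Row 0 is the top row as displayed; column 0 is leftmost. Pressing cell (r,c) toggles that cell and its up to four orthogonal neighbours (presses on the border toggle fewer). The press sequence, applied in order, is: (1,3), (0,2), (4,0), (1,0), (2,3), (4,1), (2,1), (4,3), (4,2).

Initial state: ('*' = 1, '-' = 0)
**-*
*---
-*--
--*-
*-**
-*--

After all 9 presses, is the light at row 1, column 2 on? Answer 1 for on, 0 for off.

0

0) **-*
*---
-*--
--*-
*-**
-*--
1) **--
*-**
-*-*
--*-
*-**
-*--
2) *-**
*--*
-*-*
--*-
*-**
-*--
3) *-**
*--*
-*-*
*-*-
-***
**--
4) --**
-*-*
**-*
*-*-
-***
**--
5) --**
-*--
***-
*-**
-***
**--
6) --**
-*--
***-
****
*--*
*---
7) --**
----
----
*-**
*--*
*---
8) --**
----
----
*-*-
*-*-
*--*
9) --**
----
----
*---
**-*
*-**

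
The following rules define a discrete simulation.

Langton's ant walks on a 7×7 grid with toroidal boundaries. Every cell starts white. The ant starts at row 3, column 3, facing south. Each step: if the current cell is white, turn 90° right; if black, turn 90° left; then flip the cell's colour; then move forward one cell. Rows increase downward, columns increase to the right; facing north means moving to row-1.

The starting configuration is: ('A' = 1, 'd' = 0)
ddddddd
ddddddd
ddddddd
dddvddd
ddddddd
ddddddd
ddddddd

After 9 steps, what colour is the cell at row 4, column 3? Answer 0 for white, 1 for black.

0) ddddddd
ddddddd
ddddddd
dddvddd
ddddddd
ddddddd
ddddddd
1) ddddddd
ddddddd
ddddddd
dd<Addd
ddddddd
ddddddd
ddddddd
2) ddddddd
ddddddd
dd^dddd
ddAAddd
ddddddd
ddddddd
ddddddd
3) ddddddd
ddddddd
ddA>ddd
ddAAddd
ddddddd
ddddddd
ddddddd
4) ddddddd
ddddddd
ddAAddd
ddAvddd
ddddddd
ddddddd
ddddddd
5) ddddddd
ddddddd
ddAAddd
ddAd>dd
ddddddd
ddddddd
ddddddd
6) ddddddd
ddddddd
ddAAddd
ddAdAdd
ddddvdd
ddddddd
ddddddd
7) ddddddd
ddddddd
ddAAddd
ddAdAdd
ddd<Add
ddddddd
ddddddd
8) ddddddd
ddddddd
ddAAddd
ddA^Add
dddAAdd
ddddddd
ddddddd
9) ddddddd
ddddddd
ddAAddd
ddAA>dd
dddAAdd
ddddddd
ddddddd

1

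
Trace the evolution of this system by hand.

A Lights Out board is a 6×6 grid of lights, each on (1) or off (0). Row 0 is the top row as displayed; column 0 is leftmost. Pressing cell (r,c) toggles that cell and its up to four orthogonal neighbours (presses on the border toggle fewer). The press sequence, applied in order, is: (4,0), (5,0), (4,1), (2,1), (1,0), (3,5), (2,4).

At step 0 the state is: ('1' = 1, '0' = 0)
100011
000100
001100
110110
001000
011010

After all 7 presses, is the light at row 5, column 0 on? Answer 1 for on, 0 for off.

k=0  100011
000100
001100
110110
001000
011010
k=1  100011
000100
001100
010110
111000
111010
k=2  100011
000100
001100
010110
011000
001010
k=3  100011
000100
001100
000110
100000
011010
k=4  100011
010100
110100
010110
100000
011010
k=5  000011
100100
010100
010110
100000
011010
k=6  000011
100100
010101
010101
100001
011010
k=7  000011
100110
010010
010111
100001
011010

0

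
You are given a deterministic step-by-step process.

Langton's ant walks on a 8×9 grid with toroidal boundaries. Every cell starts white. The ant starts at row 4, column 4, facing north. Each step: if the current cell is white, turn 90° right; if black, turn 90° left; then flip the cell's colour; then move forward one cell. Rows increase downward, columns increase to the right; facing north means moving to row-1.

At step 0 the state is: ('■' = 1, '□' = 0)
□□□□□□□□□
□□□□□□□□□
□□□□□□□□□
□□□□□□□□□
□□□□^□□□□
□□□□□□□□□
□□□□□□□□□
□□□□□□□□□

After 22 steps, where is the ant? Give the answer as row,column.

5,1

t=0: □□□□□□□□□
□□□□□□□□□
□□□□□□□□□
□□□□□□□□□
□□□□^□□□□
□□□□□□□□□
□□□□□□□□□
□□□□□□□□□
t=1: □□□□□□□□□
□□□□□□□□□
□□□□□□□□□
□□□□□□□□□
□□□□■>□□□
□□□□□□□□□
□□□□□□□□□
□□□□□□□□□
t=2: □□□□□□□□□
□□□□□□□□□
□□□□□□□□□
□□□□□□□□□
□□□□■■□□□
□□□□□v□□□
□□□□□□□□□
□□□□□□□□□
t=3: □□□□□□□□□
□□□□□□□□□
□□□□□□□□□
□□□□□□□□□
□□□□■■□□□
□□□□<■□□□
□□□□□□□□□
□□□□□□□□□
t=4: □□□□□□□□□
□□□□□□□□□
□□□□□□□□□
□□□□□□□□□
□□□□^■□□□
□□□□■■□□□
□□□□□□□□□
□□□□□□□□□
t=5: □□□□□□□□□
□□□□□□□□□
□□□□□□□□□
□□□□□□□□□
□□□<□■□□□
□□□□■■□□□
□□□□□□□□□
□□□□□□□□□
t=6: □□□□□□□□□
□□□□□□□□□
□□□□□□□□□
□□□^□□□□□
□□□■□■□□□
□□□□■■□□□
□□□□□□□□□
□□□□□□□□□
t=7: □□□□□□□□□
□□□□□□□□□
□□□□□□□□□
□□□■>□□□□
□□□■□■□□□
□□□□■■□□□
□□□□□□□□□
□□□□□□□□□
t=8: □□□□□□□□□
□□□□□□□□□
□□□□□□□□□
□□□■■□□□□
□□□■v■□□□
□□□□■■□□□
□□□□□□□□□
□□□□□□□□□
t=9: □□□□□□□□□
□□□□□□□□□
□□□□□□□□□
□□□■■□□□□
□□□<■■□□□
□□□□■■□□□
□□□□□□□□□
□□□□□□□□□
t=10: □□□□□□□□□
□□□□□□□□□
□□□□□□□□□
□□□■■□□□□
□□□□■■□□□
□□□v■■□□□
□□□□□□□□□
□□□□□□□□□
t=11: □□□□□□□□□
□□□□□□□□□
□□□□□□□□□
□□□■■□□□□
□□□□■■□□□
□□<■■■□□□
□□□□□□□□□
□□□□□□□□□
t=12: □□□□□□□□□
□□□□□□□□□
□□□□□□□□□
□□□■■□□□□
□□^□■■□□□
□□■■■■□□□
□□□□□□□□□
□□□□□□□□□
t=13: □□□□□□□□□
□□□□□□□□□
□□□□□□□□□
□□□■■□□□□
□□■>■■□□□
□□■■■■□□□
□□□□□□□□□
□□□□□□□□□
t=14: □□□□□□□□□
□□□□□□□□□
□□□□□□□□□
□□□■■□□□□
□□■■■■□□□
□□■v■■□□□
□□□□□□□□□
□□□□□□□□□
t=15: □□□□□□□□□
□□□□□□□□□
□□□□□□□□□
□□□■■□□□□
□□■■■■□□□
□□■□>■□□□
□□□□□□□□□
□□□□□□□□□
t=16: □□□□□□□□□
□□□□□□□□□
□□□□□□□□□
□□□■■□□□□
□□■■^■□□□
□□■□□■□□□
□□□□□□□□□
□□□□□□□□□
t=17: □□□□□□□□□
□□□□□□□□□
□□□□□□□□□
□□□■■□□□□
□□■<□■□□□
□□■□□■□□□
□□□□□□□□□
□□□□□□□□□
t=18: □□□□□□□□□
□□□□□□□□□
□□□□□□□□□
□□□■■□□□□
□□■□□■□□□
□□■v□■□□□
□□□□□□□□□
□□□□□□□□□
t=19: □□□□□□□□□
□□□□□□□□□
□□□□□□□□□
□□□■■□□□□
□□■□□■□□□
□□<■□■□□□
□□□□□□□□□
□□□□□□□□□
t=20: □□□□□□□□□
□□□□□□□□□
□□□□□□□□□
□□□■■□□□□
□□■□□■□□□
□□□■□■□□□
□□v□□□□□□
□□□□□□□□□
t=21: □□□□□□□□□
□□□□□□□□□
□□□□□□□□□
□□□■■□□□□
□□■□□■□□□
□□□■□■□□□
□<■□□□□□□
□□□□□□□□□
t=22: □□□□□□□□□
□□□□□□□□□
□□□□□□□□□
□□□■■□□□□
□□■□□■□□□
□^□■□■□□□
□■■□□□□□□
□□□□□□□□□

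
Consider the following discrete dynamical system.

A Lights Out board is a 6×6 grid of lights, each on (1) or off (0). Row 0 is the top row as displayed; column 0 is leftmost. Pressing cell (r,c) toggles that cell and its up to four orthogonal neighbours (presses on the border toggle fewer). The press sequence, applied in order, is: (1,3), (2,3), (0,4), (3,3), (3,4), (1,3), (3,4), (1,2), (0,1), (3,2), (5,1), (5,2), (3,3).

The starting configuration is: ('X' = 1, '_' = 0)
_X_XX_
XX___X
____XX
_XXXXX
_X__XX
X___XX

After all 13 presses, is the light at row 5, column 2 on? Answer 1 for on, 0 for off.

step 0: _X_XX_
XX___X
____XX
_XXXXX
_X__XX
X___XX
step 1: _X__X_
XXXXXX
___XXX
_XXXXX
_X__XX
X___XX
step 2: _X__X_
XXX_XX
__X__X
_XX_XX
_X__XX
X___XX
step 3: _X_X_X
XXX__X
__X__X
_XX_XX
_X__XX
X___XX
step 4: _X_X_X
XXX__X
__XX_X
_X_X_X
_X_XXX
X___XX
step 5: _X_X_X
XXX__X
__XXXX
_X__X_
_X_X_X
X___XX
step 6: _X___X
XX_XXX
__X_XX
_X__X_
_X_X_X
X___XX
step 7: _X___X
XX_XXX
__X__X
_X_X_X
_X_XXX
X___XX
step 8: _XX__X
X_X_XX
_____X
_X_X_X
_X_XXX
X___XX
step 9: X____X
XXX_XX
_____X
_X_X_X
_X_XXX
X___XX
step 10: X____X
XXX_XX
__X__X
__X__X
_XXXXX
X___XX
step 11: X____X
XXX_XX
__X__X
__X__X
__XXXX
_XX_XX
step 12: X____X
XXX_XX
__X__X
__X__X
___XXX
___XXX
step 13: X____X
XXX_XX
__XX_X
___XXX
____XX
___XXX

0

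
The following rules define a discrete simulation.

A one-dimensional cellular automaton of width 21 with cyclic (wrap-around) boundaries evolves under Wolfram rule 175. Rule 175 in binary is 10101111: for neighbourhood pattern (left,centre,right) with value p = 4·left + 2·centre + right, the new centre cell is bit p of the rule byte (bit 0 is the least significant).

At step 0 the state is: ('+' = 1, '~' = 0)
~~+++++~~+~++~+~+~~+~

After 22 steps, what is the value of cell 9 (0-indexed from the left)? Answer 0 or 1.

k=0  ~~+++++~~+~++~+~+~~+~
k=1  ++++++~~++++~++++~++~
k=2  +++++~~++++~++++~++~+
k=3  ++++~~++++~++++~++~++
k=4  +++~~++++~++++~++~+++
k=5  ++~~++++~++++~++~++++
k=6  +~~++++~++++~++~+++++
k=7  ~~++++~++++~++~++++++
k=8  ~++++~++++~++~++++++~
k=9  ++++~++++~++~++++++~~
k=10  +++~++++~++~++++++~~+
k=11  ++~++++~++~++++++~~++
k=12  +~++++~++~++++++~~+++
k=13  ~++++~++~++++++~~++++
k=14  ++++~++~++++++~~++++~
k=15  +++~++~++++++~~++++~+
k=16  ++~++~++++++~~++++~++
k=17  +~++~++++++~~++++~+++
k=18  ~++~++++++~~++++~++++
k=19  ++~++++++~~++++~++++~
k=20  +~++++++~~++++~++++~+
k=21  ~++++++~~++++~++++~++
k=22  ++++++~~++++~++++~++~

1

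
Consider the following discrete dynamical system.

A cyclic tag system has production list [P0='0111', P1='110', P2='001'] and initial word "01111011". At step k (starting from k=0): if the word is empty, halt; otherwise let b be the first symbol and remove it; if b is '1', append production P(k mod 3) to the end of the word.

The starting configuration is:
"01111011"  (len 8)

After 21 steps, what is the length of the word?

34

[0] "01111011"  (len 8)
[1] "1111011"  (len 7)
[2] "111011110"  (len 9)
[3] "11011110001"  (len 11)
[4] "10111100010111"  (len 14)
[5] "0111100010111110"  (len 16)
[6] "111100010111110"  (len 15)
[7] "111000101111100111"  (len 18)
[8] "11000101111100111110"  (len 20)
[9] "1000101111100111110001"  (len 22)
[10] "0001011111001111100010111"  (len 25)
[11] "001011111001111100010111"  (len 24)
[12] "01011111001111100010111"  (len 23)
[13] "1011111001111100010111"  (len 22)
[14] "011111001111100010111110"  (len 24)
[15] "11111001111100010111110"  (len 23)
[16] "11110011111000101111100111"  (len 26)
[17] "1110011111000101111100111110"  (len 28)
[18] "110011111000101111100111110001"  (len 30)
[19] "100111110001011111001111100010111"  (len 33)
[20] "00111110001011111001111100010111110"  (len 35)
[21] "0111110001011111001111100010111110"  (len 34)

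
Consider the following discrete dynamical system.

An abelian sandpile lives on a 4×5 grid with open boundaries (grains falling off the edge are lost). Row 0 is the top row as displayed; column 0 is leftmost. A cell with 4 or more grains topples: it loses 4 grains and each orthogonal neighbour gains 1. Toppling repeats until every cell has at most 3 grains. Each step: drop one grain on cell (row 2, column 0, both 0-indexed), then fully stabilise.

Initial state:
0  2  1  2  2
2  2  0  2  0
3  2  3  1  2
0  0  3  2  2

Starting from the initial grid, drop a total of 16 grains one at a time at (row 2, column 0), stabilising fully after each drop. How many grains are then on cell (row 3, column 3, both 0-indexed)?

3

[0] 0  2  1  2  2
2  2  0  2  0
3  2  3  1  2
0  0  3  2  2
[1] 0  2  1  2  2
3  2  0  2  0
0  3  3  1  2
1  0  3  2  2
[2] 0  2  1  2  2
3  2  0  2  0
1  3  3  1  2
1  0  3  2  2
[3] 0  2  1  2  2
3  2  0  2  0
2  3  3  1  2
1  0  3  2  2
[4] 0  2  1  2  2
3  2  0  2  0
3  3  3  1  2
1  0  3  2  2
[5] 1  3  1  2  2
1  0  2  2  0
2  2  1  2  2
2  2  0  3  2
[6] 1  3  1  2  2
1  0  2  2  0
3  2  1  2  2
2  2  0  3  2
[7] 1  3  1  2  2
2  0  2  2  0
0  3  1  2  2
3  2  0  3  2
[8] 1  3  1  2  2
2  0  2  2  0
1  3  1  2  2
3  2  0  3  2
[9] 1  3  1  2  2
2  0  2  2  0
2  3  1  2  2
3  2  0  3  2
[10] 1  3  1  2  2
2  0  2  2  0
3  3  1  2  2
3  2  0  3  2
[11] 1  3  1  2  2
3  1  2  2  0
2  1  2  2  2
1  0  1  3  2
[12] 1  3  1  2  2
3  1  2  2  0
3  1  2  2  2
1  0  1  3  2
[13] 2  3  1  2  2
0  2  2  2  0
1  2  2  2  2
2  0  1  3  2
[14] 2  3  1  2  2
0  2  2  2  0
2  2  2  2  2
2  0  1  3  2
[15] 2  3  1  2  2
0  2  2  2  0
3  2  2  2  2
2  0  1  3  2
[16] 2  3  1  2  2
1  2  2  2  0
0  3  2  2  2
3  0  1  3  2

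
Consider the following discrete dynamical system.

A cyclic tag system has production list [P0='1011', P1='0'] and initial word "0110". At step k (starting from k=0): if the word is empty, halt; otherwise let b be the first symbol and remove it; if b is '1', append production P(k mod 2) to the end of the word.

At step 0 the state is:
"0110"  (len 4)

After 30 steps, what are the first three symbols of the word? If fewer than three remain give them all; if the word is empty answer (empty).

k=0  "0110"  (len 4)
k=1  "110"  (len 3)
k=2  "100"  (len 3)
k=3  "001011"  (len 6)
k=4  "01011"  (len 5)
k=5  "1011"  (len 4)
k=6  "0110"  (len 4)
k=7  "110"  (len 3)
k=8  "100"  (len 3)
k=9  "001011"  (len 6)
k=10  "01011"  (len 5)
k=11  "1011"  (len 4)
k=12  "0110"  (len 4)
k=13  "110"  (len 3)
k=14  "100"  (len 3)
k=15  "001011"  (len 6)
k=16  "01011"  (len 5)
k=17  "1011"  (len 4)
k=18  "0110"  (len 4)
k=19  "110"  (len 3)
k=20  "100"  (len 3)
k=21  "001011"  (len 6)
k=22  "01011"  (len 5)
k=23  "1011"  (len 4)
k=24  "0110"  (len 4)
k=25  "110"  (len 3)
k=26  "100"  (len 3)
k=27  "001011"  (len 6)
k=28  "01011"  (len 5)
k=29  "1011"  (len 4)
k=30  "0110"  (len 4)

011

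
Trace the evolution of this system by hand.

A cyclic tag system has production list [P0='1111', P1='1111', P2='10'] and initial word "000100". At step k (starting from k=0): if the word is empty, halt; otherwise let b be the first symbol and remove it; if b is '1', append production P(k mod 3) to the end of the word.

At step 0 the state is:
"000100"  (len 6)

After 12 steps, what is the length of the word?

18

step 0: "000100"  (len 6)
step 1: "00100"  (len 5)
step 2: "0100"  (len 4)
step 3: "100"  (len 3)
step 4: "001111"  (len 6)
step 5: "01111"  (len 5)
step 6: "1111"  (len 4)
step 7: "1111111"  (len 7)
step 8: "1111111111"  (len 10)
step 9: "11111111110"  (len 11)
step 10: "11111111101111"  (len 14)
step 11: "11111111011111111"  (len 17)
step 12: "111111101111111110"  (len 18)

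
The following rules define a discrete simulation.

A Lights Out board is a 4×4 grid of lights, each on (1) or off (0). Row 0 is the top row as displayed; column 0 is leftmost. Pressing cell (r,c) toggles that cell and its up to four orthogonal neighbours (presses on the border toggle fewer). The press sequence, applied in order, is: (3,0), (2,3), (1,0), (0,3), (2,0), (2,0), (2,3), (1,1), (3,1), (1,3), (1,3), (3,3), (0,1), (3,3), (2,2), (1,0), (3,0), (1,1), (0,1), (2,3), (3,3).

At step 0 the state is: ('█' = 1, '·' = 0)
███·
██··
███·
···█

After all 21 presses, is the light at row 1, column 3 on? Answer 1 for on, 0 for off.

[0] ███·
██··
███·
···█
[1] ███·
██··
·██·
██·█
[2] ███·
██·█
·█·█
██··
[3] ·██·
···█
██·█
██··
[4] ·█·█
····
██·█
██··
[5] ·█·█
█···
···█
·█··
[6] ·█·█
····
██·█
██··
[7] ·█·█
···█
███·
██·█
[8] ···█
████
█·█·
██·█
[9] ···█
████
███·
··██
[10] ····
██··
████
··██
[11] ···█
████
███·
··██
[12] ···█
████
████
····
[13] ████
█·██
████
····
[14] ████
█·██
███·
··██
[15] ████
█··█
█··█
···█
[16] ·███
·█·█
···█
···█
[17] ·███
·█·█
█··█
██·█
[18] ··██
█·██
██·█
██·█
[19] ██·█
████
██·█
██·█
[20] ██·█
███·
███·
██··
[21] ██·█
███·
████
████

0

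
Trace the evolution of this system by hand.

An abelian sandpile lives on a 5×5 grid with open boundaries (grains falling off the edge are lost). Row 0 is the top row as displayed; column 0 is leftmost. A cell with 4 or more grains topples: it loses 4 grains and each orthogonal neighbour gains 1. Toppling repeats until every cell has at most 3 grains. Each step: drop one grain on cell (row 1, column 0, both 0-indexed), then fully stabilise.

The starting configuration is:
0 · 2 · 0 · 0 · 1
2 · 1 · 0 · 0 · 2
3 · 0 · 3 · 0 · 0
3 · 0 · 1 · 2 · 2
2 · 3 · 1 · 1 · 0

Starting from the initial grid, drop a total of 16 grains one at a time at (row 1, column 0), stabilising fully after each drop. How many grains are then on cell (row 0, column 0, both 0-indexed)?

[0] 0 · 2 · 0 · 0 · 1
2 · 1 · 0 · 0 · 2
3 · 0 · 3 · 0 · 0
3 · 0 · 1 · 2 · 2
2 · 3 · 1 · 1 · 0
[1] 0 · 2 · 0 · 0 · 1
3 · 1 · 0 · 0 · 2
3 · 0 · 3 · 0 · 0
3 · 0 · 1 · 2 · 2
2 · 3 · 1 · 1 · 0
[2] 1 · 2 · 0 · 0 · 1
1 · 2 · 0 · 0 · 2
1 · 1 · 3 · 0 · 0
0 · 1 · 1 · 2 · 2
3 · 3 · 1 · 1 · 0
[3] 1 · 2 · 0 · 0 · 1
2 · 2 · 0 · 0 · 2
1 · 1 · 3 · 0 · 0
0 · 1 · 1 · 2 · 2
3 · 3 · 1 · 1 · 0
[4] 1 · 2 · 0 · 0 · 1
3 · 2 · 0 · 0 · 2
1 · 1 · 3 · 0 · 0
0 · 1 · 1 · 2 · 2
3 · 3 · 1 · 1 · 0
[5] 2 · 2 · 0 · 0 · 1
0 · 3 · 0 · 0 · 2
2 · 1 · 3 · 0 · 0
0 · 1 · 1 · 2 · 2
3 · 3 · 1 · 1 · 0
[6] 2 · 2 · 0 · 0 · 1
1 · 3 · 0 · 0 · 2
2 · 1 · 3 · 0 · 0
0 · 1 · 1 · 2 · 2
3 · 3 · 1 · 1 · 0
[7] 2 · 2 · 0 · 0 · 1
2 · 3 · 0 · 0 · 2
2 · 1 · 3 · 0 · 0
0 · 1 · 1 · 2 · 2
3 · 3 · 1 · 1 · 0
[8] 2 · 2 · 0 · 0 · 1
3 · 3 · 0 · 0 · 2
2 · 1 · 3 · 0 · 0
0 · 1 · 1 · 2 · 2
3 · 3 · 1 · 1 · 0
[9] 3 · 3 · 0 · 0 · 1
1 · 0 · 1 · 0 · 2
3 · 2 · 3 · 0 · 0
0 · 1 · 1 · 2 · 2
3 · 3 · 1 · 1 · 0
[10] 3 · 3 · 0 · 0 · 1
2 · 0 · 1 · 0 · 2
3 · 2 · 3 · 0 · 0
0 · 1 · 1 · 2 · 2
3 · 3 · 1 · 1 · 0
[11] 3 · 3 · 0 · 0 · 1
3 · 0 · 1 · 0 · 2
3 · 2 · 3 · 0 · 0
0 · 1 · 1 · 2 · 2
3 · 3 · 1 · 1 · 0
[12] 1 · 0 · 1 · 0 · 1
2 · 2 · 1 · 0 · 2
0 · 3 · 3 · 0 · 0
1 · 1 · 1 · 2 · 2
3 · 3 · 1 · 1 · 0
[13] 1 · 0 · 1 · 0 · 1
3 · 2 · 1 · 0 · 2
0 · 3 · 3 · 0 · 0
1 · 1 · 1 · 2 · 2
3 · 3 · 1 · 1 · 0
[14] 2 · 0 · 1 · 0 · 1
0 · 3 · 1 · 0 · 2
1 · 3 · 3 · 0 · 0
1 · 1 · 1 · 2 · 2
3 · 3 · 1 · 1 · 0
[15] 2 · 0 · 1 · 0 · 1
1 · 3 · 1 · 0 · 2
1 · 3 · 3 · 0 · 0
1 · 1 · 1 · 2 · 2
3 · 3 · 1 · 1 · 0
[16] 2 · 0 · 1 · 0 · 1
2 · 3 · 1 · 0 · 2
1 · 3 · 3 · 0 · 0
1 · 1 · 1 · 2 · 2
3 · 3 · 1 · 1 · 0

2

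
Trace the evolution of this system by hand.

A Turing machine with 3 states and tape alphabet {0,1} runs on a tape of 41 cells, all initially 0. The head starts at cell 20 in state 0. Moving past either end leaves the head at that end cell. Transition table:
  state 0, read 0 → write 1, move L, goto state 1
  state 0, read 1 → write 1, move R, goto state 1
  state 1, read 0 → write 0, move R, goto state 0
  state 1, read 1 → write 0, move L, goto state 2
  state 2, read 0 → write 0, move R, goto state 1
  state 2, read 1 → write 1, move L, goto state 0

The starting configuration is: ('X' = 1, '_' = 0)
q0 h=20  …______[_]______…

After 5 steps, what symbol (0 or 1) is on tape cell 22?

k=0  q0 h=20  …______[_]______…
k=1  q1 h=19  …______[_]X_____…
k=2  q0 h=20  …______[X]______…
k=3  q1 h=21  …_____X[_]______…
k=4  q0 h=22  …____X_[_]______…
k=5  q1 h=21  …_____X[_]X_____…

1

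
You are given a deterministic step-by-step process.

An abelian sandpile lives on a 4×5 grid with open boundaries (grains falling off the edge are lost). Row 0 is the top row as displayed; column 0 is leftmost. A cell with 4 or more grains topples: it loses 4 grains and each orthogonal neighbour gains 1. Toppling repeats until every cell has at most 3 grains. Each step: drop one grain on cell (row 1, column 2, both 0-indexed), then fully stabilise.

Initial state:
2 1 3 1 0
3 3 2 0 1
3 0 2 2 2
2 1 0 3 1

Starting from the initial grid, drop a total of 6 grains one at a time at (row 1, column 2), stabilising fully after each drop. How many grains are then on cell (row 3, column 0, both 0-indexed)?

0) 2 1 3 1 0
3 3 2 0 1
3 0 2 2 2
2 1 0 3 1
1) 2 1 3 1 0
3 3 3 0 1
3 0 2 2 2
2 1 0 3 1
2) 3 3 0 2 0
1 1 2 1 1
0 2 3 2 2
3 1 0 3 1
3) 3 3 0 2 0
1 1 3 1 1
0 2 3 2 2
3 1 0 3 1
4) 3 3 1 2 0
1 2 1 2 1
0 3 0 3 2
3 1 1 3 1
5) 3 3 1 2 0
1 2 2 2 1
0 3 0 3 2
3 1 1 3 1
6) 3 3 1 2 0
1 2 3 2 1
0 3 0 3 2
3 1 1 3 1

3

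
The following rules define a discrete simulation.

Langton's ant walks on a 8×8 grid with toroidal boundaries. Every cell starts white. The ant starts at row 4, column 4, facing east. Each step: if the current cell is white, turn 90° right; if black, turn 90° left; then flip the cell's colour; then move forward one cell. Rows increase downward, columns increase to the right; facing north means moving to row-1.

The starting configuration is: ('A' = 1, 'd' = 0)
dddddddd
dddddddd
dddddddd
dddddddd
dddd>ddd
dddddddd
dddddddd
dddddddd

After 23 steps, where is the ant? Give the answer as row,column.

2,3

t=0: dddddddd
dddddddd
dddddddd
dddddddd
dddd>ddd
dddddddd
dddddddd
dddddddd
t=1: dddddddd
dddddddd
dddddddd
dddddddd
ddddAddd
ddddvddd
dddddddd
dddddddd
t=2: dddddddd
dddddddd
dddddddd
dddddddd
ddddAddd
ddd<Addd
dddddddd
dddddddd
t=3: dddddddd
dddddddd
dddddddd
dddddddd
ddd^Addd
dddAAddd
dddddddd
dddddddd
t=4: dddddddd
dddddddd
dddddddd
dddddddd
dddA>ddd
dddAAddd
dddddddd
dddddddd
t=5: dddddddd
dddddddd
dddddddd
dddd^ddd
dddAdddd
dddAAddd
dddddddd
dddddddd
t=6: dddddddd
dddddddd
dddddddd
ddddA>dd
dddAdddd
dddAAddd
dddddddd
dddddddd
t=7: dddddddd
dddddddd
dddddddd
ddddAAdd
dddAdvdd
dddAAddd
dddddddd
dddddddd
t=8: dddddddd
dddddddd
dddddddd
ddddAAdd
dddA<Add
dddAAddd
dddddddd
dddddddd
t=9: dddddddd
dddddddd
dddddddd
dddd^Add
dddAAAdd
dddAAddd
dddddddd
dddddddd
t=10: dddddddd
dddddddd
dddddddd
ddd<dAdd
dddAAAdd
dddAAddd
dddddddd
dddddddd
t=11: dddddddd
dddddddd
ddd^dddd
dddAdAdd
dddAAAdd
dddAAddd
dddddddd
dddddddd
t=12: dddddddd
dddddddd
dddA>ddd
dddAdAdd
dddAAAdd
dddAAddd
dddddddd
dddddddd
t=13: dddddddd
dddddddd
dddAAddd
dddAvAdd
dddAAAdd
dddAAddd
dddddddd
dddddddd
t=14: dddddddd
dddddddd
dddAAddd
ddd<AAdd
dddAAAdd
dddAAddd
dddddddd
dddddddd
t=15: dddddddd
dddddddd
dddAAddd
ddddAAdd
dddvAAdd
dddAAddd
dddddddd
dddddddd
t=16: dddddddd
dddddddd
dddAAddd
ddddAAdd
dddd>Add
dddAAddd
dddddddd
dddddddd
t=17: dddddddd
dddddddd
dddAAddd
dddd^Add
dddddAdd
dddAAddd
dddddddd
dddddddd
t=18: dddddddd
dddddddd
dddAAddd
ddd<dAdd
dddddAdd
dddAAddd
dddddddd
dddddddd
t=19: dddddddd
dddddddd
ddd^Addd
dddAdAdd
dddddAdd
dddAAddd
dddddddd
dddddddd
t=20: dddddddd
dddddddd
dd<dAddd
dddAdAdd
dddddAdd
dddAAddd
dddddddd
dddddddd
t=21: dddddddd
dd^ddddd
ddAdAddd
dddAdAdd
dddddAdd
dddAAddd
dddddddd
dddddddd
t=22: dddddddd
ddA>dddd
ddAdAddd
dddAdAdd
dddddAdd
dddAAddd
dddddddd
dddddddd
t=23: dddddddd
ddAAdddd
ddAvAddd
dddAdAdd
dddddAdd
dddAAddd
dddddddd
dddddddd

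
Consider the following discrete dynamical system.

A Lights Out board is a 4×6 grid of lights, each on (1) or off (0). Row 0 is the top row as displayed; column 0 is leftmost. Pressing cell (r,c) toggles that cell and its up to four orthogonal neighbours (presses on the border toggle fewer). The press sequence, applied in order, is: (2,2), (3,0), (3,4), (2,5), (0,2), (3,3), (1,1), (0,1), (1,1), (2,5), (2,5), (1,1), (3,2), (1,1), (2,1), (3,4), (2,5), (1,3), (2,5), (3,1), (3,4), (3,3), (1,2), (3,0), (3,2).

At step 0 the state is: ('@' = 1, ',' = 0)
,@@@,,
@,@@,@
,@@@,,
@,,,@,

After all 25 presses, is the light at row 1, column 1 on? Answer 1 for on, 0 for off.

t=0: ,@@@,,
@,@@,@
,@@@,,
@,,,@,
t=1: ,@@@,,
@,,@,@
,,,,,,
@,@,@,
t=2: ,@@@,,
@,,@,@
@,,,,,
,@@,@,
t=3: ,@@@,,
@,,@,@
@,,,@,
,@@@,@
t=4: ,@@@,,
@,,@,,
@,,,,@
,@@@,,
t=5: ,,,,,,
@,@@,,
@,,,,@
,@@@,,
t=6: ,,,,,,
@,@@,,
@,,@,@
,@,,@,
t=7: ,@,,,,
,@,@,,
@@,@,@
,@,,@,
t=8: @,@,,,
,,,@,,
@@,@,@
,@,,@,
t=9: @@@,,,
@@@@,,
@,,@,@
,@,,@,
t=10: @@@,,,
@@@@,@
@,,@@,
,@,,@@
t=11: @@@,,,
@@@@,,
@,,@,@
,@,,@,
t=12: @,@,,,
,,,@,,
@@,@,@
,@,,@,
t=13: @,@,,,
,,,@,,
@@@@,@
,,@@@,
t=14: @@@,,,
@@@@,,
@,@@,@
,,@@@,
t=15: @@@,,,
@,@@,,
,@,@,@
,@@@@,
t=16: @@@,,,
@,@@,,
,@,@@@
,@@,,@
t=17: @@@,,,
@,@@,@
,@,@,,
,@@,,,
t=18: @@@@,,
@,,,@@
,@,,,,
,@@,,,
t=19: @@@@,,
@,,,@,
,@,,@@
,@@,,@
t=20: @@@@,,
@,,,@,
,,,,@@
@,,,,@
t=21: @@@@,,
@,,,@,
,,,,,@
@,,@@,
t=22: @@@@,,
@,,,@,
,,,@,@
@,@,,,
t=23: @@,@,,
@@@@@,
,,@@,@
@,@,,,
t=24: @@,@,,
@@@@@,
@,@@,@
,@@,,,
t=25: @@,@,,
@@@@@,
@,,@,@
,,,@,,

1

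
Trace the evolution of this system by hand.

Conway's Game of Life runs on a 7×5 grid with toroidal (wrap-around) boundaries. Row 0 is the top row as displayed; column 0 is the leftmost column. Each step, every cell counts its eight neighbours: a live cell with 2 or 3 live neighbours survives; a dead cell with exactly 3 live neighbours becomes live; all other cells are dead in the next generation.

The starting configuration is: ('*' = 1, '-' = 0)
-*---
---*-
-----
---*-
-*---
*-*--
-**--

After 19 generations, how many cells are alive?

gen 0: -*---
---*-
-----
---*-
-*---
*-*--
-**--
gen 1: -*---
-----
-----
-----
-**--
*-*--
*-*--
gen 2: -*---
-----
-----
-----
-**--
*-**-
*-*--
gen 3: -*---
-----
-----
-----
-***-
*--**
*-***
gen 4: *****
-----
-----
--*--
****-
-----
--*--
gen 5: *****
*****
-----
--**-
-***-
---*-
*-*-*
gen 6: -----
-----
*----
-*-*-
-*--*
*----
-----
gen 7: -----
-----
-----
-**-*
-**-*
*----
-----
gen 8: -----
-----
-----
-**--
--*-*
**---
-----
gen 9: -----
-----
-----
-***-
--**-
**---
-----
gen 10: -----
-----
--*--
-*-*-
*--**
-**--
-----
gen 11: -----
-----
--*--
**-*-
*--**
*****
-----
gen 12: -----
-----
-**--
**-*-
-----
-**--
*****
gen 13: *****
-----
***--
**---
*----
----*
*--**
gen 14: -**--
-----
*-*--
--*-*
**--*
---*-
-----
gen 15: -----
--*--
-*-*-
--*-*
***-*
*---*
--*--
gen 16: -----
--*--
-*-*-
----*
--*--
--*-*
-----
gen 17: -----
--*--
--**-
--**-
-----
---*-
-----
gen 18: -----
--**-
-*---
--**-
--**-
-----
-----
gen 19: -----
--*--
-*---
-*-*-
--**-
-----
-----

6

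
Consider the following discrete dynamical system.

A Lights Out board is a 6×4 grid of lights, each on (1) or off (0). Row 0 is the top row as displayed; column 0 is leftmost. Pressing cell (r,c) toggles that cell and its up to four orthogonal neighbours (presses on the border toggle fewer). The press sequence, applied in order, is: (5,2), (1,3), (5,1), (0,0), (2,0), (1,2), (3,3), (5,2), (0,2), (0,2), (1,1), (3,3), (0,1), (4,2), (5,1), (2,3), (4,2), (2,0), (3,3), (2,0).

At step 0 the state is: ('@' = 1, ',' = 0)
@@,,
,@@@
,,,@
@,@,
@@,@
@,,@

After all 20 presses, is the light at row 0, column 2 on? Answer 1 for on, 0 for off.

0

t=0: @@,,
,@@@
,,,@
@,@,
@@,@
@,,@
t=1: @@,,
,@@@
,,,@
@,@,
@@@@
@@@,
t=2: @@,@
,@,,
,,,,
@,@,
@@@@
@@@,
t=3: @@,@
,@,,
,,,,
@,@,
@,@@
,,,,
t=4: ,,,@
@@,,
,,,,
@,@,
@,@@
,,,,
t=5: ,,,@
,@,,
@@,,
,,@,
@,@@
,,,,
t=6: ,,@@
,,@@
@@@,
,,@,
@,@@
,,,,
t=7: ,,@@
,,@@
@@@@
,,,@
@,@,
,,,,
t=8: ,,@@
,,@@
@@@@
,,,@
@,,,
,@@@
t=9: ,@,,
,,,@
@@@@
,,,@
@,,,
,@@@
t=10: ,,@@
,,@@
@@@@
,,,@
@,,,
,@@@
t=11: ,@@@
@@,@
@,@@
,,,@
@,,,
,@@@
t=12: ,@@@
@@,@
@,@,
,,@,
@,,@
,@@@
t=13: @,,@
@,,@
@,@,
,,@,
@,,@
,@@@
t=14: @,,@
@,,@
@,@,
,,,,
@@@,
,@,@
t=15: @,,@
@,,@
@,@,
,,,,
@,@,
@,@@
t=16: @,,@
@,,,
@,,@
,,,@
@,@,
@,@@
t=17: @,,@
@,,,
@,,@
,,@@
@@,@
@,,@
t=18: @,,@
,,,,
,@,@
@,@@
@@,@
@,,@
t=19: @,,@
,,,,
,@,,
@,,,
@@,,
@,,@
t=20: @,,@
@,,,
@,,,
,,,,
@@,,
@,,@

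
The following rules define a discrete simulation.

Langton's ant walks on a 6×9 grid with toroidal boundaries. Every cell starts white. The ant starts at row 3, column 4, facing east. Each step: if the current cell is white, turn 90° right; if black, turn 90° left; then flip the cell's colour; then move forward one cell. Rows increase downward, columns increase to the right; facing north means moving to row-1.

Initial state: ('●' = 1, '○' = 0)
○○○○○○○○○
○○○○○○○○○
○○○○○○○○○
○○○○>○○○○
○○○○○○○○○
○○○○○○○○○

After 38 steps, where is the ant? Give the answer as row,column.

2,1

0) ○○○○○○○○○
○○○○○○○○○
○○○○○○○○○
○○○○>○○○○
○○○○○○○○○
○○○○○○○○○
1) ○○○○○○○○○
○○○○○○○○○
○○○○○○○○○
○○○○●○○○○
○○○○v○○○○
○○○○○○○○○
2) ○○○○○○○○○
○○○○○○○○○
○○○○○○○○○
○○○○●○○○○
○○○<●○○○○
○○○○○○○○○
3) ○○○○○○○○○
○○○○○○○○○
○○○○○○○○○
○○○^●○○○○
○○○●●○○○○
○○○○○○○○○
4) ○○○○○○○○○
○○○○○○○○○
○○○○○○○○○
○○○●>○○○○
○○○●●○○○○
○○○○○○○○○
5) ○○○○○○○○○
○○○○○○○○○
○○○○^○○○○
○○○●○○○○○
○○○●●○○○○
○○○○○○○○○
6) ○○○○○○○○○
○○○○○○○○○
○○○○●>○○○
○○○●○○○○○
○○○●●○○○○
○○○○○○○○○
7) ○○○○○○○○○
○○○○○○○○○
○○○○●●○○○
○○○●○v○○○
○○○●●○○○○
○○○○○○○○○
8) ○○○○○○○○○
○○○○○○○○○
○○○○●●○○○
○○○●<●○○○
○○○●●○○○○
○○○○○○○○○
9) ○○○○○○○○○
○○○○○○○○○
○○○○^●○○○
○○○●●●○○○
○○○●●○○○○
○○○○○○○○○
10) ○○○○○○○○○
○○○○○○○○○
○○○<○●○○○
○○○●●●○○○
○○○●●○○○○
○○○○○○○○○
11) ○○○○○○○○○
○○○^○○○○○
○○○●○●○○○
○○○●●●○○○
○○○●●○○○○
○○○○○○○○○
12) ○○○○○○○○○
○○○●>○○○○
○○○●○●○○○
○○○●●●○○○
○○○●●○○○○
○○○○○○○○○
13) ○○○○○○○○○
○○○●●○○○○
○○○●v●○○○
○○○●●●○○○
○○○●●○○○○
○○○○○○○○○
14) ○○○○○○○○○
○○○●●○○○○
○○○<●●○○○
○○○●●●○○○
○○○●●○○○○
○○○○○○○○○
15) ○○○○○○○○○
○○○●●○○○○
○○○○●●○○○
○○○v●●○○○
○○○●●○○○○
○○○○○○○○○
16) ○○○○○○○○○
○○○●●○○○○
○○○○●●○○○
○○○○>●○○○
○○○●●○○○○
○○○○○○○○○
17) ○○○○○○○○○
○○○●●○○○○
○○○○^●○○○
○○○○○●○○○
○○○●●○○○○
○○○○○○○○○
18) ○○○○○○○○○
○○○●●○○○○
○○○<○●○○○
○○○○○●○○○
○○○●●○○○○
○○○○○○○○○
19) ○○○○○○○○○
○○○^●○○○○
○○○●○●○○○
○○○○○●○○○
○○○●●○○○○
○○○○○○○○○
20) ○○○○○○○○○
○○<○●○○○○
○○○●○●○○○
○○○○○●○○○
○○○●●○○○○
○○○○○○○○○
21) ○○^○○○○○○
○○●○●○○○○
○○○●○●○○○
○○○○○●○○○
○○○●●○○○○
○○○○○○○○○
22) ○○●>○○○○○
○○●○●○○○○
○○○●○●○○○
○○○○○●○○○
○○○●●○○○○
○○○○○○○○○
23) ○○●●○○○○○
○○●v●○○○○
○○○●○●○○○
○○○○○●○○○
○○○●●○○○○
○○○○○○○○○
24) ○○●●○○○○○
○○<●●○○○○
○○○●○●○○○
○○○○○●○○○
○○○●●○○○○
○○○○○○○○○
25) ○○●●○○○○○
○○○●●○○○○
○○v●○●○○○
○○○○○●○○○
○○○●●○○○○
○○○○○○○○○
26) ○○●●○○○○○
○○○●●○○○○
○<●●○●○○○
○○○○○●○○○
○○○●●○○○○
○○○○○○○○○
27) ○○●●○○○○○
○^○●●○○○○
○●●●○●○○○
○○○○○●○○○
○○○●●○○○○
○○○○○○○○○
28) ○○●●○○○○○
○●>●●○○○○
○●●●○●○○○
○○○○○●○○○
○○○●●○○○○
○○○○○○○○○
29) ○○●●○○○○○
○●●●●○○○○
○●v●○●○○○
○○○○○●○○○
○○○●●○○○○
○○○○○○○○○
30) ○○●●○○○○○
○●●●●○○○○
○●○>○●○○○
○○○○○●○○○
○○○●●○○○○
○○○○○○○○○
31) ○○●●○○○○○
○●●^●○○○○
○●○○○●○○○
○○○○○●○○○
○○○●●○○○○
○○○○○○○○○
32) ○○●●○○○○○
○●<○●○○○○
○●○○○●○○○
○○○○○●○○○
○○○●●○○○○
○○○○○○○○○
33) ○○●●○○○○○
○●○○●○○○○
○●v○○●○○○
○○○○○●○○○
○○○●●○○○○
○○○○○○○○○
34) ○○●●○○○○○
○●○○●○○○○
○<●○○●○○○
○○○○○●○○○
○○○●●○○○○
○○○○○○○○○
35) ○○●●○○○○○
○●○○●○○○○
○○●○○●○○○
○v○○○●○○○
○○○●●○○○○
○○○○○○○○○
36) ○○●●○○○○○
○●○○●○○○○
○○●○○●○○○
<●○○○●○○○
○○○●●○○○○
○○○○○○○○○
37) ○○●●○○○○○
○●○○●○○○○
^○●○○●○○○
●●○○○●○○○
○○○●●○○○○
○○○○○○○○○
38) ○○●●○○○○○
○●○○●○○○○
●>●○○●○○○
●●○○○●○○○
○○○●●○○○○
○○○○○○○○○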